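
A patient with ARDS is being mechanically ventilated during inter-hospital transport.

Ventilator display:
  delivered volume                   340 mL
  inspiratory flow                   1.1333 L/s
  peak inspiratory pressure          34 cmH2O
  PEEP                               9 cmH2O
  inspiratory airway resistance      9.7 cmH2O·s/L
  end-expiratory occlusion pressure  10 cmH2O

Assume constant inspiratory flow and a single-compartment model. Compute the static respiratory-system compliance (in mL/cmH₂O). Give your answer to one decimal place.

26.1

Total PEEP = 10 cmH2O (set 9 + intrinsic 1); this is the baseline alveolar pressure.
Equation of motion (constant flow): PIP = Vt/C + R·V̇ + PEEP.
Vt/C = PIP − R·V̇ − PEEP = 34 − 9.7×1.1333 − 10 = 34 − 10.993 − 10 = 13.007 cmH2O.
C = Vt / 13.007 = 340 / 13.007 = 26.14 mL/cmH2O.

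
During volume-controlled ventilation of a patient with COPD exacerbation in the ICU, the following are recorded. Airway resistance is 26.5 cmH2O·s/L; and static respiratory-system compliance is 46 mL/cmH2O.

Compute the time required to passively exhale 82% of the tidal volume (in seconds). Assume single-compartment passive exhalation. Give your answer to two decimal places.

2.09

τ = R × C = 26.5 × 46 mL/cmH2O = 26.5 × 0.046 L/cmH2O = 1.219 s.
Exhaled fraction f = 1 − e^(−t/τ) → t = −τ·ln(1 − f) = −1.219·ln(0.18) = 2.09 s.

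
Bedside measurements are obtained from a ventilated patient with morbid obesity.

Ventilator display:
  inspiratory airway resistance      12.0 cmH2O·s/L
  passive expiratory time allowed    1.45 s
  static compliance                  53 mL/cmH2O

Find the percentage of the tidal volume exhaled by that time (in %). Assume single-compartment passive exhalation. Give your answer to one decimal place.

89.8

τ = R × C = 12.0 × 53 mL/cmH2O = 12.0 × 0.053 L/cmH2O = 0.636 s.
Passive exhalation: V(t)/V₀ = e^(−t/τ) = e^(−1.45/0.636) = 0.1023.
Fraction exhaled = 1 − 0.1023 = 0.8977 → 89.77%.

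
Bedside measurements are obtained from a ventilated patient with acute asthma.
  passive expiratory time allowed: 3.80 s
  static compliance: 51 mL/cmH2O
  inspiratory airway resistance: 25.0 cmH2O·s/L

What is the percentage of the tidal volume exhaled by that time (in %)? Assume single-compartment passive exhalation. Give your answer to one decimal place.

τ = R × C = 25.0 × 51 mL/cmH2O = 25.0 × 0.051 L/cmH2O = 1.275 s.
Passive exhalation: V(t)/V₀ = e^(−t/τ) = e^(−3.80/1.275) = 0.05077.
Fraction exhaled = 1 − 0.05077 = 0.9492 → 94.92%.

94.9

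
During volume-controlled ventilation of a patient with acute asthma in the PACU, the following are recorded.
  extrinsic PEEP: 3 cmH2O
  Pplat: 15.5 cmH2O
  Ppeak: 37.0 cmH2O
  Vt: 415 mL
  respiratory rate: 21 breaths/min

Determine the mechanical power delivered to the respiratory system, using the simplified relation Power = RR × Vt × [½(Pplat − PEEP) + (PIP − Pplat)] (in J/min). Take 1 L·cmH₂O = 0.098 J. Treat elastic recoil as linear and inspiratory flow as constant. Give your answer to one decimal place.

Per-breath work = Vt × [½(Pplat−PEEP) + (PIP−Pplat)] = 0.415 × [0.5×12.5 + 21.5] = 0.415 × 27.75 = 11.516 L·cmH2O.
Power = 21 × 11.516 = 241.84 L·cmH2O/min.
× 0.098 J/(L·cmH2O) → 23.7 J/min.

23.7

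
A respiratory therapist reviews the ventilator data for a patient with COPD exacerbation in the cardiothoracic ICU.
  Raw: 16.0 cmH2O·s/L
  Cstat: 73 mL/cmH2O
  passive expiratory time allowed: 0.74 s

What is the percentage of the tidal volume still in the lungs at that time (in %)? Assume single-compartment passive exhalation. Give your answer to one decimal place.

53.1

τ = R × C = 16.0 × 73 mL/cmH2O = 16.0 × 0.073 L/cmH2O = 1.168 s.
Passive exhalation: V(t)/V₀ = e^(−t/τ) = e^(−0.74/1.168) = 0.5307.
Fraction remaining = 0.5307 → 53.07%.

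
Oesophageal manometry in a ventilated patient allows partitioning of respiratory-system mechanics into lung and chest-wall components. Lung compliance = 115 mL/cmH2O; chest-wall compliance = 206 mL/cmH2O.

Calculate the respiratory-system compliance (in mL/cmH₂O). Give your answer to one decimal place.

73.8

Lung and chest wall are elastances in series: 1/Crs = 1/CL + 1/Ccw.
1/Crs = 1/115 + 1/206 = 0.01355.
Crs = 73.801 mL/cmH2O.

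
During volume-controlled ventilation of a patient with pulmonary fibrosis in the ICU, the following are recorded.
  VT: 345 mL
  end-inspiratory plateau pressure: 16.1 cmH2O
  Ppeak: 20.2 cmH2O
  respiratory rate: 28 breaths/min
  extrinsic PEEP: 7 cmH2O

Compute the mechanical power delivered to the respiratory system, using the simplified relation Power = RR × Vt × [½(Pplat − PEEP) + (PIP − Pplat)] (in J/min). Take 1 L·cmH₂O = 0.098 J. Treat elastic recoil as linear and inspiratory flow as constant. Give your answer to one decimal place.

Per-breath work = Vt × [½(Pplat−PEEP) + (PIP−Pplat)] = 0.345 × [0.5×9.1 + 4.1] = 0.345 × 8.65 = 2.984 L·cmH2O.
Power = 28 × 2.984 = 83.552 L·cmH2O/min.
× 0.098 J/(L·cmH2O) → 8.188 J/min.

8.2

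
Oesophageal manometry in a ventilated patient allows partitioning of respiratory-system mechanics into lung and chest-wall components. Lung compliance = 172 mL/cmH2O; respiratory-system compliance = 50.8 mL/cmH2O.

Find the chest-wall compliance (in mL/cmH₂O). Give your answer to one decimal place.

1/Ccw = 1/Crs − 1/CL.
1/Ccw = 1/50.8 − 1/172 = 0.01387.
Ccw = 72.098 mL/cmH2O.

72.1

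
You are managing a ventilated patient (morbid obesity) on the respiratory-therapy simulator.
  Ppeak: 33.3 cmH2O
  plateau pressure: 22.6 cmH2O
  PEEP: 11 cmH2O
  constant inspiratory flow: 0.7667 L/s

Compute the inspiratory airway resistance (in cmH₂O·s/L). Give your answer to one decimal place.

14.0

Raw = (PIP − Pplat) / flow = (33.3 − 22.6) / 0.7667 = 10.7 / 0.7667 = 13.956 cmH2O·s/L.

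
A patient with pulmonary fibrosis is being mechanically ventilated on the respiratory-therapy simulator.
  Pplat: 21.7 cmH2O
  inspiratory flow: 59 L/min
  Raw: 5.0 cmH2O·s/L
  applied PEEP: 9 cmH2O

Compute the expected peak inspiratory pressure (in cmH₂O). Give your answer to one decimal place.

Flow: 59 L/min ÷ 60 = 0.9833 L/s.
PIP = Pplat + Raw × flow = 21.7 + 5.0 × 0.9833 = 21.7 + 4.917 = 26.617 cmH2O.

26.6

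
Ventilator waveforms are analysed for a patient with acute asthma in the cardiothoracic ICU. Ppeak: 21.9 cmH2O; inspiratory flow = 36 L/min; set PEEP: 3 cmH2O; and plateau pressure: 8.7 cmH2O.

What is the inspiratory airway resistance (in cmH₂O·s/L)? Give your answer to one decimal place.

22.0

Flow: 36 L/min ÷ 60 = 0.6 L/s.
Raw = (PIP − Pplat) / flow = (21.9 − 8.7) / 0.6 = 13.2 / 0.6 = 22.0 cmH2O·s/L.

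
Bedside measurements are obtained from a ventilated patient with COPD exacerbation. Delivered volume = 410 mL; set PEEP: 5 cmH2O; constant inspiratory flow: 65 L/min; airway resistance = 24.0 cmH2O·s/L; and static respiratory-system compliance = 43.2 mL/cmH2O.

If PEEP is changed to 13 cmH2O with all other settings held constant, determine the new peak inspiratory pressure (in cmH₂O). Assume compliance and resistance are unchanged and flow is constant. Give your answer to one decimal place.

48.5

Flow: 65 L/min ÷ 60 = 1.0833 L/s.
PIP = Vt/C + R·V̇ + PEEP (constant-flow equation of motion).
Only the baseline term changes: ΔPIP = ΔPEEP = 13 − 5 = 8.0 cmH2O.
Original PIP = 410/43.2 + 24.0×1.0833 + 5 = 40.49 cmH2O; new PIP = 40.49 + (8.0) = 48.49 cmH2O.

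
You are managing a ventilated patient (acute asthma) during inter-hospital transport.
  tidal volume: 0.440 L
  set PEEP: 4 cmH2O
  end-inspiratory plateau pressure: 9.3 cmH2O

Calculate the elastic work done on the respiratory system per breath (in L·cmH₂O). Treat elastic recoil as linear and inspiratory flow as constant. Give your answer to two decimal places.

1.17

Elastic work ≈ ½ × (Pplat − PEEP) × Vt = 0.5 × (9.3 − 4) × 0.440 L = 0.5 × 5.3 × 0.440 = 1.166 L·cmH2O.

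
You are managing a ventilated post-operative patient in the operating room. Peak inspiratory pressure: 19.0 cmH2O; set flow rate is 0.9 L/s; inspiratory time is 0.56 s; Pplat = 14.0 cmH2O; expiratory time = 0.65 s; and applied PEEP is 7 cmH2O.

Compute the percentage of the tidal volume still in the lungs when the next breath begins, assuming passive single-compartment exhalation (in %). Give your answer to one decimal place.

Vt = flow × Ti = 0.9 L/s × 0.56 s × 1000 mL/L = 504.0 mL.
R = (PIP − Pplat)/V̇ = (19.0 − 14.0) / 0.9 = 5.0/0.9 = 5.556 cmH2O·s/L.
C = Vt/(Pplat − PEEP) = 504.0 / (14.0 − 7) = 504.0/7.0 = 72.0 mL/cmH2O.
τ = R × C = 5.556 × 0.072 L/cmH2O = 0.4 s.
Fraction remaining at end-expiration = e^(−Te/τ) = e^(−0.65/0.4) = 0.1969 → 19.69%.

19.7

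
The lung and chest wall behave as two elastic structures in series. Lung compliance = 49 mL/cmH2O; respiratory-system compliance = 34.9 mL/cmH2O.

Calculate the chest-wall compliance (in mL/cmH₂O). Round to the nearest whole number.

1/Ccw = 1/Crs − 1/CL.
1/Ccw = 1/34.9 − 1/49 = 0.008245.
Ccw = 121.29 mL/cmH2O.

121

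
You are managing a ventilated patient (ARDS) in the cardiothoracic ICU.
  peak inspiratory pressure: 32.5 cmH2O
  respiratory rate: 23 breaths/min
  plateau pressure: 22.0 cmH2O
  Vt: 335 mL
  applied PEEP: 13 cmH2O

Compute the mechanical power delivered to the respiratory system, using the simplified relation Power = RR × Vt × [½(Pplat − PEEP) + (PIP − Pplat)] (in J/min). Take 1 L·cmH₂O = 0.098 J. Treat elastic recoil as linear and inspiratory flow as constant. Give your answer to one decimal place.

Per-breath work = Vt × [½(Pplat−PEEP) + (PIP−Pplat)] = 0.335 × [0.5×9.0 + 10.5] = 0.335 × 15.0 = 5.025 L·cmH2O.
Power = 23 × 5.025 = 115.58 L·cmH2O/min.
× 0.098 J/(L·cmH2O) → 11.327 J/min.

11.3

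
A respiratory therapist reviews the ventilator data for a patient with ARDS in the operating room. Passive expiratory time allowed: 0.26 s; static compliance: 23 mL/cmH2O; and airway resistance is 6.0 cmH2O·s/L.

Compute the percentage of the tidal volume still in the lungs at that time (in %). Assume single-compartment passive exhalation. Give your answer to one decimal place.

τ = R × C = 6.0 × 23 mL/cmH2O = 6.0 × 0.023 L/cmH2O = 0.138 s.
Passive exhalation: V(t)/V₀ = e^(−t/τ) = e^(−0.26/0.138) = 0.152.
Fraction remaining = 0.152 → 15.2%.

15.2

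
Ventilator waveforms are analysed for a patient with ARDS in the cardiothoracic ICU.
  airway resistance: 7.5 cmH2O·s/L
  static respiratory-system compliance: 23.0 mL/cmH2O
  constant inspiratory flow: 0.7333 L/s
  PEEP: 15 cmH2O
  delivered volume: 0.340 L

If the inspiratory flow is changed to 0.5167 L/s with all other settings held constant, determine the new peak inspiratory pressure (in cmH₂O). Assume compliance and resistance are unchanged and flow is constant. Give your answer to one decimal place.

PIP = Vt/C + R·V̇ + PEEP (constant-flow equation of motion).
Only the resistive term changes: ΔPIP = R × ΔV̇ = 7.5 × (0.5167 − 0.7333) = 7.5 × -0.2166 = -1.625 cmH2O.
Original PIP = 340/23.0 + 7.5×0.7333 + 15 = 35.282 cmH2O; new PIP = 35.282 + (-1.625) = 33.657 cmH2O.

33.7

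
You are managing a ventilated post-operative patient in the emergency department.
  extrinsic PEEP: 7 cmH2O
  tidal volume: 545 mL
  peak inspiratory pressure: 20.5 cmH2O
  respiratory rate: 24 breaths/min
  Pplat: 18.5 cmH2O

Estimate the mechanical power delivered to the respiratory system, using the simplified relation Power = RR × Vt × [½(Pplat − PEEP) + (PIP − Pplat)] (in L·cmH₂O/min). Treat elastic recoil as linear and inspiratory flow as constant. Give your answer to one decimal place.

101.4

Per-breath work = Vt × [½(Pplat−PEEP) + (PIP−Pplat)] = 0.545 × [0.5×11.5 + 2.0] = 0.545 × 7.75 = 4.224 L·cmH2O.
Power = 24 × 4.224 = 101.38 L·cmH2O/min.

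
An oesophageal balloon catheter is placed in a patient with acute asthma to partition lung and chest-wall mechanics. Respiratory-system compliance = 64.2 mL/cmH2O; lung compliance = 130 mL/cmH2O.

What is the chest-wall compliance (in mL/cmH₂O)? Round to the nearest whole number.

127

1/Ccw = 1/Crs − 1/CL.
1/Ccw = 1/64.2 − 1/130 = 0.007884.
Ccw = 126.84 mL/cmH2O.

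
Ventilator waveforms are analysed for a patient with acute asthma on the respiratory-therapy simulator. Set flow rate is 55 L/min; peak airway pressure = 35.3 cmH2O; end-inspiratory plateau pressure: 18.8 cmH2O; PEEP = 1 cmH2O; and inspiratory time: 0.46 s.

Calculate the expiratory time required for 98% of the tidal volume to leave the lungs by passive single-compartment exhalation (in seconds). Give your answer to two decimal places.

Flow: 55 L/min ÷ 60 = 0.9167 L/s.
Vt = flow × Ti = 0.9167 L/s × 0.46 s × 1000 mL/L = 421.68 mL.
R = (PIP − Pplat)/V̇ = (35.3 − 18.8) / 0.9167 = 16.5/0.9167 = 17.999 cmH2O·s/L.
C = Vt/(Pplat − PEEP) = 421.68 / (18.8 − 1) = 421.68/17.8 = 23.69 mL/cmH2O.
τ = R × C = 17.999 × 0.02369 L/cmH2O = 0.4264 s.
t = −τ·ln(1 − 0.98) = −0.4264·ln(0.02) = 1.668 s.

1.67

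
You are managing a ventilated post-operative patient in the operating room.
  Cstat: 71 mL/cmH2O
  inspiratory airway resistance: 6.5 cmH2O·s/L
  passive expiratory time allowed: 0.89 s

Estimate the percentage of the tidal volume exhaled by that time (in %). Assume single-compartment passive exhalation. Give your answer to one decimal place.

85.5

τ = R × C = 6.5 × 71 mL/cmH2O = 6.5 × 0.071 L/cmH2O = 0.4615 s.
Passive exhalation: V(t)/V₀ = e^(−t/τ) = e^(−0.89/0.4615) = 0.1454.
Fraction exhaled = 1 − 0.1454 = 0.8546 → 85.46%.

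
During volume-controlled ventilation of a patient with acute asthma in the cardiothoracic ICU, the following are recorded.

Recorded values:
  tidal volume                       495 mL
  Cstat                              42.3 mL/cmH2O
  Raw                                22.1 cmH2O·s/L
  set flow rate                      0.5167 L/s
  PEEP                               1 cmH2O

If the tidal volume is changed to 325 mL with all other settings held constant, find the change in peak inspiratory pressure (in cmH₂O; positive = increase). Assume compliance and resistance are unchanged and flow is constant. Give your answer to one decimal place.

PIP = Vt/C + R·V̇ + PEEP (constant-flow equation of motion).
Only the elastic term changes: ΔPIP = ΔVt / C = (325 − 495) / 42.3 = -4.019 cmH2O.

-4.0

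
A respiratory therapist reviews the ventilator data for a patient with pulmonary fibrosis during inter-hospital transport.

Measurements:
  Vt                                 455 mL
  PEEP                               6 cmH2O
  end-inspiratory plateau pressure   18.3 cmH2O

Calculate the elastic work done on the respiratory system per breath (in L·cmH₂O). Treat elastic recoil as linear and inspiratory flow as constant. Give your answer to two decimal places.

2.80

Elastic work ≈ ½ × (Pplat − PEEP) × Vt = 0.5 × (18.3 − 6) × 0.455 L = 0.5 × 12.3 × 0.455 = 2.798 L·cmH2O.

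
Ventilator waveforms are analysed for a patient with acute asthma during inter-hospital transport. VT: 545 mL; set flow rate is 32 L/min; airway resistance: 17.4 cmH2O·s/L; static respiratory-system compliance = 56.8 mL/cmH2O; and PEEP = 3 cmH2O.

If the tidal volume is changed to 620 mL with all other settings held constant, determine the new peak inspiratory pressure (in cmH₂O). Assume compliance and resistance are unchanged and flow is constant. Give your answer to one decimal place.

23.2

Flow: 32 L/min ÷ 60 = 0.5333 L/s.
PIP = Vt/C + R·V̇ + PEEP (constant-flow equation of motion).
Only the elastic term changes: ΔPIP = ΔVt / C = (620 − 545) / 56.8 = 1.32 cmH2O.
Original PIP = 545/56.8 + 17.4×0.5333 + 3 = 21.874 cmH2O; new PIP = 21.874 + (1.32) = 23.194 cmH2O.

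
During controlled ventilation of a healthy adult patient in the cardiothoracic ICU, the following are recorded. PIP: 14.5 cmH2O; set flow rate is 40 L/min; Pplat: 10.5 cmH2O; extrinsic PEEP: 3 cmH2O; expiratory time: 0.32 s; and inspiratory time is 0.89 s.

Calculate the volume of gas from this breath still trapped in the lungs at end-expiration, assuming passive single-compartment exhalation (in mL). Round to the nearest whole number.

Flow: 40 L/min ÷ 60 = 0.6667 L/s.
Vt = flow × Ti = 0.6667 L/s × 0.89 s × 1000 mL/L = 593.36 mL.
R = (PIP − Pplat)/V̇ = (14.5 − 10.5) / 0.6667 = 4.0/0.6667 = 6.0 cmH2O·s/L.
C = Vt/(Pplat − PEEP) = 593.36 / (10.5 − 3) = 593.36/7.5 = 79.115 mL/cmH2O.
τ = R × C = 6.0 × 0.07912 L/cmH2O = 0.4747 s.
Fraction remaining = e^(−Te/τ) = e^(−0.32/0.4747) = 0.5096.
Trapped volume = 593.36 × 0.5096 = 302.38 mL.

302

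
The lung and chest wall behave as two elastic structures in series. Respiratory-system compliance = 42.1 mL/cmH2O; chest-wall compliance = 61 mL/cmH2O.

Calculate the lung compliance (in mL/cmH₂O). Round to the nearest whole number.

136

1/CL = 1/Crs − 1/Ccw.
1/CL = 1/42.1 − 1/61 = 0.00736.
CL = 135.87 mL/cmH2O.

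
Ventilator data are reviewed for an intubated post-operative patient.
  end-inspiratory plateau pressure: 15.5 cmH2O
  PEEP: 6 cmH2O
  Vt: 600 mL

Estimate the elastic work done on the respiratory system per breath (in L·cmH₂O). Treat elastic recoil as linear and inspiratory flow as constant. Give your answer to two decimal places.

2.85

Elastic work ≈ ½ × (Pplat − PEEP) × Vt = 0.5 × (15.5 − 6) × 0.600 L = 0.5 × 9.5 × 0.600 = 2.85 L·cmH2O.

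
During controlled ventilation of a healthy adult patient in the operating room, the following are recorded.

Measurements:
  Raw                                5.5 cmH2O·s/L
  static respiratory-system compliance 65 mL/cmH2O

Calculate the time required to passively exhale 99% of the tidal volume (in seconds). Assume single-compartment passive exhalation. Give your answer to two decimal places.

1.65

τ = R × C = 5.5 × 65 mL/cmH2O = 5.5 × 0.065 L/cmH2O = 0.3575 s.
Exhaled fraction f = 1 − e^(−t/τ) → t = −τ·ln(1 − f) = −0.3575·ln(0.01) = 1.646 s.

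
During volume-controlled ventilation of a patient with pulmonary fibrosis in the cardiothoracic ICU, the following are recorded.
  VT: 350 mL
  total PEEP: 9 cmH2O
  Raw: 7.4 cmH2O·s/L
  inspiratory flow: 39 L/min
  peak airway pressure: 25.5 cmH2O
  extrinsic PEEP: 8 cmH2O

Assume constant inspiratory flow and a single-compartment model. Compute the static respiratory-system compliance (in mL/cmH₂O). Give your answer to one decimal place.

Flow: 39 L/min ÷ 60 = 0.65 L/s.
Total PEEP = 9 cmH2O (set 8 + intrinsic 1); this is the baseline alveolar pressure.
Equation of motion (constant flow): PIP = Vt/C + R·V̇ + PEEP.
Vt/C = PIP − R·V̇ − PEEP = 25.5 − 7.4×0.65 − 9 = 25.5 − 4.81 − 9 = 11.69 cmH2O.
C = Vt / 11.69 = 350 / 11.69 = 29.94 mL/cmH2O.

29.9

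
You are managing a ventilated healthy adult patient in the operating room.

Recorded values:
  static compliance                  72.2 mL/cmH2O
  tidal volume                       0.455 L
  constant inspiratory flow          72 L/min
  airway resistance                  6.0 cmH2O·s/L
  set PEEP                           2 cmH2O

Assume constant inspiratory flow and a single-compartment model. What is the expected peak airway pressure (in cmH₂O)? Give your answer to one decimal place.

Flow: 72 L/min ÷ 60 = 1.2 L/s.
Equation of motion (constant flow): PIP = Vt/C + R·V̇ + PEEP.
PIP = 455/72.2 + 6.0×1.2 + 2 = 6.302 + 7.2 + 2 = 15.502 cmH2O.

15.5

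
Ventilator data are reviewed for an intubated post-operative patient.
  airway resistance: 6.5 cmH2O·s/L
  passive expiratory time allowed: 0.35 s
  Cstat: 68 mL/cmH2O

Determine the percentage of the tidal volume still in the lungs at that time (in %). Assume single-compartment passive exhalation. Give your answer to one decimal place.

45.3

τ = R × C = 6.5 × 68 mL/cmH2O = 6.5 × 0.068 L/cmH2O = 0.442 s.
Passive exhalation: V(t)/V₀ = e^(−t/τ) = e^(−0.35/0.442) = 0.453.
Fraction remaining = 0.453 → 45.3%.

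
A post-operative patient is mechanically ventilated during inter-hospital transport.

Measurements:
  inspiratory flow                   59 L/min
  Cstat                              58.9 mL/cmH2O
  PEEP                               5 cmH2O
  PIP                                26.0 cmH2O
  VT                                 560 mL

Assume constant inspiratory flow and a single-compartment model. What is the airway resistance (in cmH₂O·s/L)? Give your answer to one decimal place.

Flow: 59 L/min ÷ 60 = 0.9833 L/s.
Equation of motion (constant flow): PIP = Vt/C + R·V̇ + PEEP.
R·V̇ = PIP − Vt/C − PEEP = 26.0 − 560/58.9 − 5 = 26.0 − 9.508 − 5 = 11.492 cmH2O.
R = 11.492 / 0.9833 = 11.687 cmH2O·s/L.

11.7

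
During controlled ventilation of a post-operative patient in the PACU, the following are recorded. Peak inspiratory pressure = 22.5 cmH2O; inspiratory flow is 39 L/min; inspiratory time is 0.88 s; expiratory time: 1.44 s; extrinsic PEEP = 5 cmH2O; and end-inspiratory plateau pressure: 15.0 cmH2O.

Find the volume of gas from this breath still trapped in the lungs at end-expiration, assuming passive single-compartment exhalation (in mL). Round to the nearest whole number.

65

Flow: 39 L/min ÷ 60 = 0.65 L/s.
Vt = flow × Ti = 0.65 L/s × 0.88 s × 1000 mL/L = 572.0 mL.
R = (PIP − Pplat)/V̇ = (22.5 − 15.0) / 0.65 = 7.5/0.65 = 11.538 cmH2O·s/L.
C = Vt/(Pplat − PEEP) = 572.0 / (15.0 − 5) = 572.0/10.0 = 57.2 mL/cmH2O.
τ = R × C = 11.538 × 0.0572 L/cmH2O = 0.66 s.
Fraction remaining = e^(−Te/τ) = e^(−1.44/0.66) = 0.1128.
Trapped volume = 572.0 × 0.1128 = 64.522 mL.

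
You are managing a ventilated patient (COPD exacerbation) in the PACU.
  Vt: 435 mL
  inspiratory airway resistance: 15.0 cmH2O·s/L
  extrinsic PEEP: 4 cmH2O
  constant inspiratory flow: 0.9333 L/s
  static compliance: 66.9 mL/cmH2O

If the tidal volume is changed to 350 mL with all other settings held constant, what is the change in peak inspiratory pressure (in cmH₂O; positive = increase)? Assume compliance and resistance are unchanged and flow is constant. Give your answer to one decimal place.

PIP = Vt/C + R·V̇ + PEEP (constant-flow equation of motion).
Only the elastic term changes: ΔPIP = ΔVt / C = (350 − 435) / 66.9 = -1.271 cmH2O.

-1.3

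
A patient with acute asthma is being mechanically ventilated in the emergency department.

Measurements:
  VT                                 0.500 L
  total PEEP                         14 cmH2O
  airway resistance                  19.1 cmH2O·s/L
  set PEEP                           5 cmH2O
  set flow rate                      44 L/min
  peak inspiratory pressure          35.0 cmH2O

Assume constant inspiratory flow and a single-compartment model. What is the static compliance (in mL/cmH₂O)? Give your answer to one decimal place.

Flow: 44 L/min ÷ 60 = 0.7333 L/s.
Total PEEP = 14 cmH2O (set 5 + intrinsic 9); this is the baseline alveolar pressure.
Equation of motion (constant flow): PIP = Vt/C + R·V̇ + PEEP.
Vt/C = PIP − R·V̇ − PEEP = 35.0 − 19.1×0.7333 − 14 = 35.0 − 14.006 − 14 = 6.994 cmH2O.
C = Vt / 6.994 = 500 / 6.994 = 71.49 mL/cmH2O.

71.5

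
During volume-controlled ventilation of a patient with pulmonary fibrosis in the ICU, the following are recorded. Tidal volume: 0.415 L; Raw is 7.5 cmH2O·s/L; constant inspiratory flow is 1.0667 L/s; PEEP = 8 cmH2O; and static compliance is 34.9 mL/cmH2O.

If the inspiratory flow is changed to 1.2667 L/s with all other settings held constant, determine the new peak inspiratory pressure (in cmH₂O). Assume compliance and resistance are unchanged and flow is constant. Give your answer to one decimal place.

29.4

PIP = Vt/C + R·V̇ + PEEP (constant-flow equation of motion).
Only the resistive term changes: ΔPIP = R × ΔV̇ = 7.5 × (1.2667 − 1.0667) = 7.5 × 0.2 = 1.5 cmH2O.
Original PIP = 415/34.9 + 7.5×1.0667 + 8 = 27.891 cmH2O; new PIP = 27.891 + (1.5) = 29.391 cmH2O.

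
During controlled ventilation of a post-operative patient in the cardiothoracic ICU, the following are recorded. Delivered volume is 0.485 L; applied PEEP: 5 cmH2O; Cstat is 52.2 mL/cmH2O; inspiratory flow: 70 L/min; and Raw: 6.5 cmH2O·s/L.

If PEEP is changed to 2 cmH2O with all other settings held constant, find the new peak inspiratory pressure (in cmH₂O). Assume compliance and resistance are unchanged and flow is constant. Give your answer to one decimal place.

Flow: 70 L/min ÷ 60 = 1.1667 L/s.
PIP = Vt/C + R·V̇ + PEEP (constant-flow equation of motion).
Only the baseline term changes: ΔPIP = ΔPEEP = 2 − 5 = -3.0 cmH2O.
Original PIP = 485/52.2 + 6.5×1.1667 + 5 = 21.875 cmH2O; new PIP = 21.875 + (-3.0) = 18.875 cmH2O.

18.9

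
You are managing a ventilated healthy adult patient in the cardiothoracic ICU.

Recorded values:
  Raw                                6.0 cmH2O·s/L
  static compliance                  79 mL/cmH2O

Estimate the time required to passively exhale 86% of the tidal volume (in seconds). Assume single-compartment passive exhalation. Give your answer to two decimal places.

0.93

τ = R × C = 6.0 × 79 mL/cmH2O = 6.0 × 0.079 L/cmH2O = 0.474 s.
Exhaled fraction f = 1 − e^(−t/τ) → t = −τ·ln(1 − f) = −0.474·ln(0.14) = 0.9319 s.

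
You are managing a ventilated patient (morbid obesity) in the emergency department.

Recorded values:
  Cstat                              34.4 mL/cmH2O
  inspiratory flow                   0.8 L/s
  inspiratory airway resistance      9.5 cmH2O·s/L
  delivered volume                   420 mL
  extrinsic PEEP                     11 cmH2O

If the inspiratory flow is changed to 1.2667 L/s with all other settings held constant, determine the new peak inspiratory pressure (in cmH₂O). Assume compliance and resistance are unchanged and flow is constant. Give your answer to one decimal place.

PIP = Vt/C + R·V̇ + PEEP (constant-flow equation of motion).
Only the resistive term changes: ΔPIP = R × ΔV̇ = 9.5 × (1.2667 − 0.8) = 9.5 × 0.4667 = 4.434 cmH2O.
Original PIP = 420/34.4 + 9.5×0.8 + 11 = 30.809 cmH2O; new PIP = 30.809 + (4.434) = 35.243 cmH2O.

35.2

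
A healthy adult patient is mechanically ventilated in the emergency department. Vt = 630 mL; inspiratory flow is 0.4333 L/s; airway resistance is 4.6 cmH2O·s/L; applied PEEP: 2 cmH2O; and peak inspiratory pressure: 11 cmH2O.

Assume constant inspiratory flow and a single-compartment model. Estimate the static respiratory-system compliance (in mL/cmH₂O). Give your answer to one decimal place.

89.9

Equation of motion (constant flow): PIP = Vt/C + R·V̇ + PEEP.
Vt/C = PIP − R·V̇ − PEEP = 11 − 4.6×0.4333 − 2 = 11 − 1.993 − 2 = 7.007 cmH2O.
C = Vt / 7.007 = 630 / 7.007 = 89.91 mL/cmH2O.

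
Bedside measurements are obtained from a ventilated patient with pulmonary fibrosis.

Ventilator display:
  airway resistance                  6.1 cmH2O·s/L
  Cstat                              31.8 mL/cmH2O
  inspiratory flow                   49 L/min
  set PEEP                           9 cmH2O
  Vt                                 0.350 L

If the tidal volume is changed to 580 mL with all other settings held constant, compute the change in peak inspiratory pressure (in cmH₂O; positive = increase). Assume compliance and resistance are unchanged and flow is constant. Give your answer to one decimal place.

PIP = Vt/C + R·V̇ + PEEP (constant-flow equation of motion).
Only the elastic term changes: ΔPIP = ΔVt / C = (580 − 350) / 31.8 = 7.233 cmH2O.

7.2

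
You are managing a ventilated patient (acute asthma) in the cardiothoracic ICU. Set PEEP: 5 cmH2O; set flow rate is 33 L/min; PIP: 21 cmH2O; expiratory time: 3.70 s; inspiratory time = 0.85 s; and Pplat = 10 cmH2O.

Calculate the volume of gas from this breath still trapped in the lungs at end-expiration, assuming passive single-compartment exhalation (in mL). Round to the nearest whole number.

65

Flow: 33 L/min ÷ 60 = 0.55 L/s.
Vt = flow × Ti = 0.55 L/s × 0.85 s × 1000 mL/L = 467.5 mL.
R = (PIP − Pplat)/V̇ = (21 − 10) / 0.55 = 11.0/0.55 = 20.0 cmH2O·s/L.
C = Vt/(Pplat − PEEP) = 467.5 / (10 − 5) = 467.5/5.0 = 93.5 mL/cmH2O.
τ = R × C = 20.0 × 0.0935 L/cmH2O = 1.87 s.
Fraction remaining = e^(−Te/τ) = e^(−3.70/1.87) = 0.1383.
Trapped volume = 467.5 × 0.1383 = 64.655 mL.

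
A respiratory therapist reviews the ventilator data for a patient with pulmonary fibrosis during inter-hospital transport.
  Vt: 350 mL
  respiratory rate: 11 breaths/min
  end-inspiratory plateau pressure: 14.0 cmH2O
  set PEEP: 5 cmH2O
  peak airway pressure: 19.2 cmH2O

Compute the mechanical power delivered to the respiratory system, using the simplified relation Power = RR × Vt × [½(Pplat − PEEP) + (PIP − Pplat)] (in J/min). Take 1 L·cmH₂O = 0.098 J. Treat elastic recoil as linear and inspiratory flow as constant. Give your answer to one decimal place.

Per-breath work = Vt × [½(Pplat−PEEP) + (PIP−Pplat)] = 0.350 × [0.5×9.0 + 5.2] = 0.350 × 9.7 = 3.395 L·cmH2O.
Power = 11 × 3.395 = 37.345 L·cmH2O/min.
× 0.098 J/(L·cmH2O) → 3.66 J/min.

3.7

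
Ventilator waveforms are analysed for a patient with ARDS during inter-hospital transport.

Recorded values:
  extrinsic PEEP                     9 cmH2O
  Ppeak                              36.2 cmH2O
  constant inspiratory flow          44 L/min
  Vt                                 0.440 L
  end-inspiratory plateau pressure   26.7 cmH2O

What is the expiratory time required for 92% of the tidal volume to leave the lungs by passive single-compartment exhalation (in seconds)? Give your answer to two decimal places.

Flow: 44 L/min ÷ 60 = 0.7333 L/s.
R = (PIP − Pplat)/V̇ = (36.2 − 26.7) / 0.7333 = 9.5/0.7333 = 12.955 cmH2O·s/L.
C = Vt/(Pplat − PEEP) = 440.0 / (26.7 − 9) = 440.0/17.7 = 24.859 mL/cmH2O.
τ = R × C = 12.955 × 0.02486 L/cmH2O = 0.3221 s.
t = −τ·ln(1 − 0.92) = −0.3221·ln(0.08) = 0.8135 s.

0.81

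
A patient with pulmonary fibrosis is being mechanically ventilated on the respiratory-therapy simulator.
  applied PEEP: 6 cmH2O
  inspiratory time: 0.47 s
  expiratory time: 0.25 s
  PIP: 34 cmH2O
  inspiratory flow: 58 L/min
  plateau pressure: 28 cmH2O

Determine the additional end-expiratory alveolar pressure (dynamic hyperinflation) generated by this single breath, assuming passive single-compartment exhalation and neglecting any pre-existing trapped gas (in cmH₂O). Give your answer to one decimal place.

Flow: 58 L/min ÷ 60 = 0.9667 L/s.
Vt = flow × Ti = 0.9667 L/s × 0.47 s × 1000 mL/L = 454.35 mL.
R = (PIP − Pplat)/V̇ = (34 − 28) / 0.9667 = 6.0/0.9667 = 6.207 cmH2O·s/L.
C = Vt/(Pplat − PEEP) = 454.35 / (28 − 6) = 454.35/22.0 = 20.652 mL/cmH2O.
τ = R × C = 6.207 × 0.02065 L/cmH2O = 0.1282 s.
Fraction remaining = e^(−Te/τ) = e^(−0.25/0.1282) = 0.1423; trapped volume = 454.35 × 0.1423 = 64.654 mL.
Additional alveolar pressure from trapping ≈ V_trapped / C = 64.654 / 20.652 = 3.131 cmH2O.

3.1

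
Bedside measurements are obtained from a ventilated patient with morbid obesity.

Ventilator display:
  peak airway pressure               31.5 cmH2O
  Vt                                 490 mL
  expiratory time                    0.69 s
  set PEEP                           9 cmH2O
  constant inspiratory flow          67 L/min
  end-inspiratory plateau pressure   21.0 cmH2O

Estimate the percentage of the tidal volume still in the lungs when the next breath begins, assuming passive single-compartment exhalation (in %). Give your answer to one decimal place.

Flow: 67 L/min ÷ 60 = 1.1167 L/s.
R = (PIP − Pplat)/V̇ = (31.5 − 21.0) / 1.1167 = 10.5/1.1167 = 9.403 cmH2O·s/L.
C = Vt/(Pplat − PEEP) = 490.0 / (21.0 − 9) = 490.0/12.0 = 40.833 mL/cmH2O.
τ = R × C = 9.403 × 0.04083 L/cmH2O = 0.3839 s.
Fraction remaining at end-expiration = e^(−Te/τ) = e^(−0.69/0.3839) = 0.1657 → 16.57%.

16.6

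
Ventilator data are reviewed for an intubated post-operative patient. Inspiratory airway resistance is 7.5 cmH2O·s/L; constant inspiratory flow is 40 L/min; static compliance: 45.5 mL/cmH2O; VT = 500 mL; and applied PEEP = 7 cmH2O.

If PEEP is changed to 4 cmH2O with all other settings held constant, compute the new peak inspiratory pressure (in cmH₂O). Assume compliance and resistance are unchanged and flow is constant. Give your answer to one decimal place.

20.0

Flow: 40 L/min ÷ 60 = 0.6667 L/s.
PIP = Vt/C + R·V̇ + PEEP (constant-flow equation of motion).
Only the baseline term changes: ΔPIP = ΔPEEP = 4 − 7 = -3.0 cmH2O.
Original PIP = 500/45.5 + 7.5×0.6667 + 7 = 22.989 cmH2O; new PIP = 22.989 + (-3.0) = 19.989 cmH2O.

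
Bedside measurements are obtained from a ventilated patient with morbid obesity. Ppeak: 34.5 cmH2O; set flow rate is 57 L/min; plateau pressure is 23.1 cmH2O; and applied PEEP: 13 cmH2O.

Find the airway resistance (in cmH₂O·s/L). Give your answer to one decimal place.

12.0

Flow: 57 L/min ÷ 60 = 0.95 L/s.
Raw = (PIP − Pplat) / flow = (34.5 − 23.1) / 0.95 = 11.4 / 0.95 = 12.0 cmH2O·s/L.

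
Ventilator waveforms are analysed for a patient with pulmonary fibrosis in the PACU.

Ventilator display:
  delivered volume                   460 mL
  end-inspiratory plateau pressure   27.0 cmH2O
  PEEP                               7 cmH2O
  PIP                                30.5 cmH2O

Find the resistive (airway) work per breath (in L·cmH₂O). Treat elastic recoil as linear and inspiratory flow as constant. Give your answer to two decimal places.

With constant inspiratory flow the resistive pressure is constant at PIP − Pplat = 30.5 − 27.0 = 3.5 cmH2O, so resistive work = 3.5 × 0.460 = 1.61 L·cmH2O.

1.61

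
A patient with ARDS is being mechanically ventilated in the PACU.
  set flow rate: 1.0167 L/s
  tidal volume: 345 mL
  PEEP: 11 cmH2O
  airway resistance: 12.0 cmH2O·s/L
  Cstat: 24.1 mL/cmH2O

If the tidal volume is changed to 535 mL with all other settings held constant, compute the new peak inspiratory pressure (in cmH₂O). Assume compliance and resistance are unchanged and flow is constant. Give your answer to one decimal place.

PIP = Vt/C + R·V̇ + PEEP (constant-flow equation of motion).
Only the elastic term changes: ΔPIP = ΔVt / C = (535 − 345) / 24.1 = 7.884 cmH2O.
Original PIP = 345/24.1 + 12.0×1.0167 + 11 = 37.516 cmH2O; new PIP = 37.516 + (7.884) = 45.4 cmH2O.

45.4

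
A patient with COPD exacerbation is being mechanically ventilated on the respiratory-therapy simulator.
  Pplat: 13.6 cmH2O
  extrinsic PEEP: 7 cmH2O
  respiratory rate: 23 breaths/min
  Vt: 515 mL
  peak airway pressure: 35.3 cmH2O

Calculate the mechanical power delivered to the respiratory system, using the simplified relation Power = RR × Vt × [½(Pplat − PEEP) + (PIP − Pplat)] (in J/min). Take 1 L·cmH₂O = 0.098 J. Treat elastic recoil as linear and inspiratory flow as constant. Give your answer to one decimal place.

Per-breath work = Vt × [½(Pplat−PEEP) + (PIP−Pplat)] = 0.515 × [0.5×6.6 + 21.7] = 0.515 × 25.0 = 12.875 L·cmH2O.
Power = 23 × 12.875 = 296.13 L·cmH2O/min.
× 0.098 J/(L·cmH2O) → 29.021 J/min.

29.0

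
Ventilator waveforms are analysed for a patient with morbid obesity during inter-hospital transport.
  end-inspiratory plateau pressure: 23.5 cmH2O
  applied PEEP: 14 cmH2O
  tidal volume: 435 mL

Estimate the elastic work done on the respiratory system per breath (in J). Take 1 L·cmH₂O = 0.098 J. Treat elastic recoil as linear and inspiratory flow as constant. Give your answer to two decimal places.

Elastic work ≈ ½ × (Pplat − PEEP) × Vt = 0.5 × (23.5 − 14) × 0.435 L = 0.5 × 9.5 × 0.435 = 2.066 L·cmH2O.
× 0.098 J/(L·cmH2O) → 0.2025 J.

0.20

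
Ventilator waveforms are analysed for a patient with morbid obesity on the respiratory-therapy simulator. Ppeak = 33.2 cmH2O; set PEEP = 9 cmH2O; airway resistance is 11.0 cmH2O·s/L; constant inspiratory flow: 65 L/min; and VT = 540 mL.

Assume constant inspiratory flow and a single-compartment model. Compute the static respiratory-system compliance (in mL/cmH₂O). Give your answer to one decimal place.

Flow: 65 L/min ÷ 60 = 1.0833 L/s.
Equation of motion (constant flow): PIP = Vt/C + R·V̇ + PEEP.
Vt/C = PIP − R·V̇ − PEEP = 33.2 − 11.0×1.0833 − 9 = 33.2 − 11.916 − 9 = 12.284 cmH2O.
C = Vt / 12.284 = 540 / 12.284 = 43.96 mL/cmH2O.

44.0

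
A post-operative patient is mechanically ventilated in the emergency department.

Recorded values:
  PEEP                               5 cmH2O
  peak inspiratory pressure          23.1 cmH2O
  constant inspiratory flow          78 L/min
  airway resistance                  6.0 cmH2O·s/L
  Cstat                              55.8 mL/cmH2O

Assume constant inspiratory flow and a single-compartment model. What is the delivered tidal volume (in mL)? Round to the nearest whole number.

Flow: 78 L/min ÷ 60 = 1.3 L/s.
Equation of motion (constant flow): PIP = Vt/C + R·V̇ + PEEP.
Vt/C = PIP − R·V̇ − PEEP = 23.1 − 7.8 − 5 = 10.3 cmH2O.
Vt = C × 10.3 = 55.8 × 10.3 = 574.74 mL.

575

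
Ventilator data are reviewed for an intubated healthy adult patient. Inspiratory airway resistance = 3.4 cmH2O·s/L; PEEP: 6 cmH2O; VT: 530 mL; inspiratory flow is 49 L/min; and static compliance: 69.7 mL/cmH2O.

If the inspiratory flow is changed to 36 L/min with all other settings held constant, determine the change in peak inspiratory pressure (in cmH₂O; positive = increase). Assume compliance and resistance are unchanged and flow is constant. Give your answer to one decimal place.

Flow: 49 L/min ÷ 60 = 0.8167 L/s.
New flow: 36 L/min ÷ 60 = 0.6 L/s.
PIP = Vt/C + R·V̇ + PEEP (constant-flow equation of motion).
Only the resistive term changes: ΔPIP = R × ΔV̇ = 3.4 × (0.6 − 0.8167) = 3.4 × -0.2167 = -0.7368 cmH2O.

-0.7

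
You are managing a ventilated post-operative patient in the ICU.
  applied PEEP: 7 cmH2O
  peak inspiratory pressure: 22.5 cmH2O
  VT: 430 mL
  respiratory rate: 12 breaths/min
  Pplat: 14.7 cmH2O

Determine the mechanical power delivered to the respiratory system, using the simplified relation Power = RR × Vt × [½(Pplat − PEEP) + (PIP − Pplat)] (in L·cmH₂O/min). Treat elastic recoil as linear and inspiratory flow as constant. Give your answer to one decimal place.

Per-breath work = Vt × [½(Pplat−PEEP) + (PIP−Pplat)] = 0.430 × [0.5×7.7 + 7.8] = 0.430 × 11.65 = 5.01 L·cmH2O.
Power = 12 × 5.01 = 60.12 L·cmH2O/min.

60.1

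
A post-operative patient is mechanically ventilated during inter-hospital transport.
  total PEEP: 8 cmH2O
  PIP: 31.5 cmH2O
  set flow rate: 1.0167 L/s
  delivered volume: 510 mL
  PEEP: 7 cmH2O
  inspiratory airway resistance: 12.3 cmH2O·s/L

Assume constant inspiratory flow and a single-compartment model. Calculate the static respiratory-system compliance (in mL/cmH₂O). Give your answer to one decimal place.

Total PEEP = 8 cmH2O (set 7 + intrinsic 1); this is the baseline alveolar pressure.
Equation of motion (constant flow): PIP = Vt/C + R·V̇ + PEEP.
Vt/C = PIP − R·V̇ − PEEP = 31.5 − 12.3×1.0167 − 8 = 31.5 − 12.505 − 8 = 10.995 cmH2O.
C = Vt / 10.995 = 510 / 10.995 = 46.385 mL/cmH2O.

46.4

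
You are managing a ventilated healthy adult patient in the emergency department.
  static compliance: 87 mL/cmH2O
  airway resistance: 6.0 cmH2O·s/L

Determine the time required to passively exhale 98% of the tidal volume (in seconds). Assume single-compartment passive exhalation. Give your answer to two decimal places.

τ = R × C = 6.0 × 87 mL/cmH2O = 6.0 × 0.087 L/cmH2O = 0.522 s.
Exhaled fraction f = 1 − e^(−t/τ) → t = −τ·ln(1 − f) = −0.522·ln(0.02) = 2.042 s.

2.04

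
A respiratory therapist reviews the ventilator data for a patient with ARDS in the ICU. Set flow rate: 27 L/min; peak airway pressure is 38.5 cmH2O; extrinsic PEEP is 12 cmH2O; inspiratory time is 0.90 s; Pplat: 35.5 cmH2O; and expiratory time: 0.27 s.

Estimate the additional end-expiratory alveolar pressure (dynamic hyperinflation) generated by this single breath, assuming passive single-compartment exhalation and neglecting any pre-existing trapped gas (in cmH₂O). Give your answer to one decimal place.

Flow: 27 L/min ÷ 60 = 0.45 L/s.
Vt = flow × Ti = 0.45 L/s × 0.90 s × 1000 mL/L = 405.0 mL.
R = (PIP − Pplat)/V̇ = (38.5 − 35.5) / 0.45 = 3.0/0.45 = 6.667 cmH2O·s/L.
C = Vt/(Pplat − PEEP) = 405.0 / (35.5 − 12) = 405.0/23.5 = 17.234 mL/cmH2O.
τ = R × C = 6.667 × 0.01723 L/cmH2O = 0.1149 s.
Fraction remaining = e^(−Te/τ) = e^(−0.27/0.1149) = 0.09538; trapped volume = 405.0 × 0.09538 = 38.629 mL.
Additional alveolar pressure from trapping ≈ V_trapped / C = 38.629 / 17.234 = 2.241 cmH2O.

2.2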